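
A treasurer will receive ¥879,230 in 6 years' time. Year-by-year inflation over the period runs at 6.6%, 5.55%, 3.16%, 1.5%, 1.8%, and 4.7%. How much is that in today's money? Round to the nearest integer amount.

Price-level factor over 6 years: 1.066 × 1.0555 × 1.0316 × 1.015 × 1.018 × 1.047 ≈ 1.2557040001.
Purchasing power today: ¥879,230 divided by that factor.

¥700,189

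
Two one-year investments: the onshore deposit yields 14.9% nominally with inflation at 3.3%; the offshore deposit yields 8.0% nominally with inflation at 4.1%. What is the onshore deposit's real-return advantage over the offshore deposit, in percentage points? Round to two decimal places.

The onshore deposit real return: 1.149/1.033 − 1 = 11.229%.
The offshore deposit real return: 1.080/1.041 − 1 = 3.746%.
Difference: 11.229 − 3.746 = 7.483 pp.

7.48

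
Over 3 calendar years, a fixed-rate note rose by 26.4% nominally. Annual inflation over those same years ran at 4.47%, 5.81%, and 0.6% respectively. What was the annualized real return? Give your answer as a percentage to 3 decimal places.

Cumulative inflation factor: 1.0447 × 1.0581 × 1.006 ≈ 1.11203.
Nominal growth factor: 1.26400. Real growth factor = 1.26400 / 1.11203 ≈ 1.13666.
Annualized: 1.13666^(1/3) − 1 ≈ 0.04362.

4.362%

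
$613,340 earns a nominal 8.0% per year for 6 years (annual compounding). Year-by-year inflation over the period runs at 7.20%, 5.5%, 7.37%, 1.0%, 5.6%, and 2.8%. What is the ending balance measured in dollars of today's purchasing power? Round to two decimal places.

$731,030.03

Nominal value at maturity: $613,340 × (1 + 8.0%)^6 ≈ $973,293.50.
Price-level factor over 6 years: 1.0720 × 1.055 × 1.0737 × 1.010 × 1.056 × 1.028 ≈ 1.3314001598.
Dividing the nominal maturity value by the price-level factor gives the value in today's money.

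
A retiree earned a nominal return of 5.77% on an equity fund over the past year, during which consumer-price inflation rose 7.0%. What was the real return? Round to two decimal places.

Real return via the Fisher equation: (1 + 5.77%)/(1 + 7.0%) − 1 = 1.0577/1.070 − 1 ≈ -0.01150.

-1.15%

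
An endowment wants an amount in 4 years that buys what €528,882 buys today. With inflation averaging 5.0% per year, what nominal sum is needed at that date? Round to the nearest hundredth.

Cumulative price-level factor: (1+5.0%)^4 = 1.21550625.
Multiplying €528,882 by the price-level factor gives the future nominal sum.

€642,859.38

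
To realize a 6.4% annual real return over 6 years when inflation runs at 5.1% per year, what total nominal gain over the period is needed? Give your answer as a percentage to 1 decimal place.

95.6%

Required annual nominal rate: (1+6.4%)(1+5.1%) − 1 = 11.8264%.
Cumulative over 6 years: (1 + 0.118264)^6 − 1 ≈ 0.95554.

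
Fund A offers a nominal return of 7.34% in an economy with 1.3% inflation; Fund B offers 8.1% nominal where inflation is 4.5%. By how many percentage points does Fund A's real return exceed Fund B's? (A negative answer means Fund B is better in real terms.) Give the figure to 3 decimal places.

2.518

Fund A real return: 1.0734/1.013 − 1 = 5.9625%.
Fund B real return: 1.081/1.045 − 1 = 3.4450%.
Difference: 5.9625 − 3.4450 = 2.5175 pp.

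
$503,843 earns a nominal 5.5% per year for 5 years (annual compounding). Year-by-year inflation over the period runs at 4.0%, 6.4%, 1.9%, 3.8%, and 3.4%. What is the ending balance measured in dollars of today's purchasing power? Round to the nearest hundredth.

Nominal value at maturity: $503,843 × (1 + 5.5%)^5 ≈ $658,502.65.
Price-level factor over 5 years: 1.040 × 1.064 × 1.019 × 1.038 × 1.034 ≈ 1.2102275734.
Dividing the nominal maturity value by the price-level factor gives the value in today's money.

$544,114.73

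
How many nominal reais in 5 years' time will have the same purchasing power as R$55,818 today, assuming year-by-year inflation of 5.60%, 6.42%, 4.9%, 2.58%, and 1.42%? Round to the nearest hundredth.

Cumulative price-level factor: 1.0560 × 1.0642 × 1.049 × 1.0258 × 1.0142 ≈ 1.2264474990.
The nominal amount required is R$55,818 scaled up by that factor.

R$68,457.85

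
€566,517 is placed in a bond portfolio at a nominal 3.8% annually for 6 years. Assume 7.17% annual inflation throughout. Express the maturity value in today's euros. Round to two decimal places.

Nominal value at maturity: €566,517 × (1 + 3.8%)^6 ≈ €708,593.34.
Price-level factor over 6 years: (1 + 7.17%)^6 ≈ 1.5150933230.
The maturity value deflated by that factor is the answer in today's purchasing power.

€467,689.57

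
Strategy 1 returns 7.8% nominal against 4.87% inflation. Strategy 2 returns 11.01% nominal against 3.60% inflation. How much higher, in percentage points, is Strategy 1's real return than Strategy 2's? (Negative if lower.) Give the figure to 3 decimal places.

Strategy 1 real return: 1.078/1.0487 − 1 = 2.7939%.
Strategy 2 real return: 1.1101/1.0360 − 1 = 7.1525%.
Difference: 2.7939 − 7.1525 = -4.3586 pp.

-4.359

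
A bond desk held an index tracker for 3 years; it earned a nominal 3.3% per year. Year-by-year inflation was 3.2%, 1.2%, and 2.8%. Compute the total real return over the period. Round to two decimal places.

Cumulative inflation factor: 1.032 × 1.012 × 1.028 ≈ 1.07363.
Nominal growth factor: 1.10230. Real growth factor = 1.10230 / 1.07363 ≈ 1.02671.
Total real return ≈ 2.6710%.

2.67%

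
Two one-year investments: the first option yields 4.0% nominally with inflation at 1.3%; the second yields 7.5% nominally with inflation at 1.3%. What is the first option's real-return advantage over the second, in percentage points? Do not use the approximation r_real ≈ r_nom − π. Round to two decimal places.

The first option real return: 1.040/1.013 − 1 = 2.665%.
The second real return: 1.075/1.013 − 1 = 6.120%.
Difference: 2.665 − 6.120 = -3.455 pp.

-3.46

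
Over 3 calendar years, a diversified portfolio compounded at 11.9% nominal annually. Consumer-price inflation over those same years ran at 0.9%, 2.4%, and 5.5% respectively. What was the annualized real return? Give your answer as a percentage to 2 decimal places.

8.73%

Cumulative inflation factor: 1.009 × 1.024 × 1.055 ≈ 1.09004.
Nominal growth factor: 1.40117. Real growth factor = 1.40117 / 1.09004 ≈ 1.28542.
Annualized: 1.28542^(1/3) − 1 ≈ 0.08730.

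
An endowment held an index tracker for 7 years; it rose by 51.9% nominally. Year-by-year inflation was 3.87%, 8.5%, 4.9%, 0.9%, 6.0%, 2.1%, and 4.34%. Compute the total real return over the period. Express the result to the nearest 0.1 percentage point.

Cumulative inflation factor: 1.0387 × 1.085 × 1.049 × 1.009 × 1.060 × 1.021 × 1.0434 ≈ 1.34700.
Nominal growth factor: 1.51900. Real growth factor = 1.51900 / 1.34700 ≈ 1.12769.
Total real return ≈ 12.7688%.

12.8%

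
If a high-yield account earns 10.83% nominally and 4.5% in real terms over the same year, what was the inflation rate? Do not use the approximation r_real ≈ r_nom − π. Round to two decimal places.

6.06%

From (1+r_nom) = (1+r_real)(1+π), we get 1+π = (1 + 10.83%)/(1 + 4.5%) = 1.1083/1.045 ≈ 1.06057.
So π ≈ 6.0574%.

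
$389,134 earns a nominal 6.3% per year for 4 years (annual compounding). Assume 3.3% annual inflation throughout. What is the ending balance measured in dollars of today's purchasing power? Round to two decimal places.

$436,345.95

Nominal value at maturity: $389,134 × (1 + 6.3%)^4 ≈ $496,857.94.
Price-level factor over 4 years: (1 + 3.3%)^4 ≈ 1.1386789339.
The maturity value deflated by that factor is the answer in today's purchasing power.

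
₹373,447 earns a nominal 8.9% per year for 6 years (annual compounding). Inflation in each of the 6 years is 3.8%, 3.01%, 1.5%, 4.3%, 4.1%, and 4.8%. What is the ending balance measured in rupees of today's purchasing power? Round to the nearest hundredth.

₹504,379.18

Nominal value at maturity: ₹373,447 × (1 + 8.9%)^6 ≈ ₹622,868.34.
Price-level factor over 6 years: 1.038 × 1.0301 × 1.015 × 1.043 × 1.041 × 1.048 ≈ 1.2349207941.
The maturity value deflated by that factor is the answer in today's purchasing power.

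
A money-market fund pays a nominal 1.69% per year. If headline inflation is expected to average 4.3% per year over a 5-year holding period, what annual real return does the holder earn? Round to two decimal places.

-2.50%

With constant rates the annual real return is the same each year: (1+1.69%)/(1+4.3%) − 1 = -0.02502.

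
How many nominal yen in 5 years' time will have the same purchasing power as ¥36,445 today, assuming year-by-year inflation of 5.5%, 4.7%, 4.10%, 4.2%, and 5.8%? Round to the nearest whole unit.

Cumulative price-level factor: 1.055 × 1.047 × 1.0410 × 1.042 × 1.058 ≈ 1.2676613741.
The nominal amount required is ¥36,445 scaled up by that factor.

¥46,200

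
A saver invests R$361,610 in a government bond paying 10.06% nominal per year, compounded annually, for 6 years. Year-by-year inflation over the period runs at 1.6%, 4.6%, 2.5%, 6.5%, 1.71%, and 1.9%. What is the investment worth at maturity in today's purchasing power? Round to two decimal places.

R$534,540.70

Nominal value at maturity: R$361,610 × (1 + 10.06%)^6 ≈ R$642,713.59.
Price-level factor over 6 years: 1.016 × 1.046 × 1.025 × 1.065 × 1.0171 × 1.019 ≈ 1.2023660471.
The maturity value deflated by that factor is the answer in today's purchasing power.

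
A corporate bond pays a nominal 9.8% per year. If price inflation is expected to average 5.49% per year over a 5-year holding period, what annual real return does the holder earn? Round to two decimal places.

4.09%

With constant rates the annual real return is the same each year: (1+9.8%)/(1+5.49%) − 1 = 0.04086.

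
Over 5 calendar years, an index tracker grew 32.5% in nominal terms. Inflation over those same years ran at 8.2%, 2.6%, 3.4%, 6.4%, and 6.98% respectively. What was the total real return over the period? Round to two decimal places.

Cumulative inflation factor: 1.082 × 1.026 × 1.034 × 1.064 × 1.0698 ≈ 1.30659.
Nominal growth factor: 1.32500. Real growth factor = 1.32500 / 1.30659 ≈ 1.01409.
Total real return ≈ 1.4090%.

1.41%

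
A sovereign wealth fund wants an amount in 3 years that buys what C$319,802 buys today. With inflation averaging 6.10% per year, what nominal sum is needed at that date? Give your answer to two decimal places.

C$381,968.30

Cumulative price-level factor: (1+6.10%)^3 = 1.194389981.
Multiplying C$319,802 by the price-level factor gives the future nominal sum.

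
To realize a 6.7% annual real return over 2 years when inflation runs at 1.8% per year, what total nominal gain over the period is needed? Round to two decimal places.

Required annual nominal rate: (1+6.7%)(1+1.8%) − 1 = 8.6206%.
Cumulative over 2 years: (1 + 0.086206)^2 − 1 ≈ 0.17984.

17.98%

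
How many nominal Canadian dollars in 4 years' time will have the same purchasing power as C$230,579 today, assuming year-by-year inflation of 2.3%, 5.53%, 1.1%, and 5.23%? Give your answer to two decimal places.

Cumulative price-level factor: 1.023 × 1.0553 × 1.011 × 1.0523 ≈ 1.1485298790.
Multiplying C$230,579 by the price-level factor gives the future nominal sum.

C$264,826.87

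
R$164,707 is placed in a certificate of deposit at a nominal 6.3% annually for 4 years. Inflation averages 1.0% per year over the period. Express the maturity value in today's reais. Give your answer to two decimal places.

Nominal value at maturity: R$164,707 × (1 + 6.3%)^4 ≈ R$210,302.83.
Price-level factor over 4 years: (1 + 1.0%)^4 = 1.04060401.
The maturity value deflated by that factor is the answer in today's purchasing power.

R$202,096.89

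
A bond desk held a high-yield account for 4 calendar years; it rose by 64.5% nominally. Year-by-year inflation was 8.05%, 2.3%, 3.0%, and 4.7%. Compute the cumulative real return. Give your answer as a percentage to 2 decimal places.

38.00%

Cumulative inflation factor: 1.0805 × 1.023 × 1.030 × 1.047 ≈ 1.19202.
Nominal growth factor: 1.64500. Real growth factor = 1.64500 / 1.19202 ≈ 1.38001.
Total real return ≈ 38.0008%.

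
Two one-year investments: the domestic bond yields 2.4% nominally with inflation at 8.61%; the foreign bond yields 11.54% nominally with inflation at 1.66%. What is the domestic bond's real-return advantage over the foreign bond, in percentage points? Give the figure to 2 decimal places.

The domestic bond real return: 1.024/1.0861 − 1 = -5.718%.
The foreign bond real return: 1.1154/1.0166 − 1 = 9.719%.
Difference: -5.718 − 9.719 = -15.437 pp.

-15.44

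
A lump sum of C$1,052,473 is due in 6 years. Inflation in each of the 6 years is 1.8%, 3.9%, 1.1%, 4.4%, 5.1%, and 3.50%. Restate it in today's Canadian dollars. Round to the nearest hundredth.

C$866,668.31

Price-level factor over 6 years: 1.018 × 1.039 × 1.011 × 1.044 × 1.051 × 1.0350 ≈ 1.2143896178.
Purchasing power today: C$1,052,473 divided by that factor.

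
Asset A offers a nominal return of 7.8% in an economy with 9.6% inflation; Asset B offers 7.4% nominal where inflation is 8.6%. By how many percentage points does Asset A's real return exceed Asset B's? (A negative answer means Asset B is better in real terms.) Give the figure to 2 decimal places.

Asset A real return: 1.078/1.096 − 1 = -1.642%.
Asset B real return: 1.074/1.086 − 1 = -1.105%.
Difference: -1.642 − (-1.105) = -0.537 pp.

-0.54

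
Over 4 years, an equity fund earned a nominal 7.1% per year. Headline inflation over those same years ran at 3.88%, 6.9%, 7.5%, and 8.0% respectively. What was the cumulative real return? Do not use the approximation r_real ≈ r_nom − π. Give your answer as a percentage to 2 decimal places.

Cumulative inflation factor: 1.0388 × 1.069 × 1.075 × 1.080 ≈ 1.28926.
Nominal growth factor: 1.31570. Real growth factor = 1.31570 / 1.28926 ≈ 1.02051.
Total real return ≈ 2.0507%.

2.05%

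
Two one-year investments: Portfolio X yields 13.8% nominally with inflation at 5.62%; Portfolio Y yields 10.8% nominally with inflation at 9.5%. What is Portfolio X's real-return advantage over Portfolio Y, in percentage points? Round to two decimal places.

Portfolio X real return: 1.138/1.0562 − 1 = 7.745%.
Portfolio Y real return: 1.108/1.095 − 1 = 1.187%.
Difference: 7.745 − 1.187 = 6.558 pp.

6.56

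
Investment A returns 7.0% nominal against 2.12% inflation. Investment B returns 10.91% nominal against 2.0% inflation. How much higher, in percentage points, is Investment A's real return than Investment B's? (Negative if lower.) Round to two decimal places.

Investment A real return: 1.070/1.0212 − 1 = 4.779%.
Investment B real return: 1.1091/1.020 − 1 = 8.735%.
Difference: 4.779 − 8.735 = -3.956 pp.

-3.96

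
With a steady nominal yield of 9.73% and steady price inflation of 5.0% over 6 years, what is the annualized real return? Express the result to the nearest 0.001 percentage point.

With constant rates the annual real return is the same each year: (1+9.73%)/(1+5.0%) − 1 = 0.04505.

4.505%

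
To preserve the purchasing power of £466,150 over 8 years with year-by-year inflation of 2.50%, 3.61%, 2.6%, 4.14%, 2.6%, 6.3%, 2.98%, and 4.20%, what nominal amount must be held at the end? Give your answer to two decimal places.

Cumulative price-level factor: 1.0250 × 1.0361 × 1.026 × 1.0414 × 1.026 × 1.063 × 1.0298 × 1.0420 ≈ 1.3279805215.
The nominal amount required is £466,150 scaled up by that factor.

£619,038.12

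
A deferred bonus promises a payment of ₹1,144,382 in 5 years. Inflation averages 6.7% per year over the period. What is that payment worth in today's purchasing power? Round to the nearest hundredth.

Price-level factor over 5 years: (1 + 6.7%)^5 ≈ 1.3829997357.
Purchasing power today: ₹1,144,382 divided by that factor.

₹827,463.64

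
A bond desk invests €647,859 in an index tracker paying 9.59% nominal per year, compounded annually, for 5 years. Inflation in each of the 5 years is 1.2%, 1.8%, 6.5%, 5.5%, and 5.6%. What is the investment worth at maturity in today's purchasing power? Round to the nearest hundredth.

Nominal value at maturity: €647,859 × (1 + 9.59%)^5 ≈ €1,024,082.94.
Price-level factor over 5 years: 1.012 × 1.018 × 1.065 × 1.055 × 1.056 ≈ 1.2223463390.
Dividing the nominal maturity value by the price-level factor gives the value in today's money.

€837,800.96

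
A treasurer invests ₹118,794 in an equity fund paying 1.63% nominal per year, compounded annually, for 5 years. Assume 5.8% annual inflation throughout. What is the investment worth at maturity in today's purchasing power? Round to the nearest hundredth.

Nominal value at maturity: ₹118,794 × (1 + 1.63%)^5 ≈ ₹128,796.52.
Price-level factor over 5 years: (1 + 5.8%)^5 ≈ 1.3256483588.
Dividing the nominal maturity value by the price-level factor gives the value in today's money.

₹97,157.38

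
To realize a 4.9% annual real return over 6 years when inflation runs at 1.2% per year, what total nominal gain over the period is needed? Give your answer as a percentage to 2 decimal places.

Required annual nominal rate: (1+4.9%)(1+1.2%) − 1 = 6.1588%.
Cumulative over 6 years: (1 + 0.061588)^6 − 1 ≈ 0.43132.

43.13%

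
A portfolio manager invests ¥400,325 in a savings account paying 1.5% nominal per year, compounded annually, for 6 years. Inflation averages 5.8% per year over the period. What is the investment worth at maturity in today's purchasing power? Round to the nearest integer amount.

Nominal value at maturity: ¥400,325 × (1 + 1.5%)^6 ≈ ¥437,733.
Price-level factor over 6 years: (1 + 5.8%)^6 ≈ 1.4025359636.
Dividing the nominal maturity value by the price-level factor gives the value in today's money.

¥312,101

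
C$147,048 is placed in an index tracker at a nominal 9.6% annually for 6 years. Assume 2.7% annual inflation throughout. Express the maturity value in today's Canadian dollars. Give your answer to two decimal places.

C$217,219.99

Nominal value at maturity: C$147,048 × (1 + 9.6%)^6 ≈ C$254,872.19.
Price-level factor over 6 years: (1 + 2.7%)^6 ≈ 1.1733367181.
The maturity value deflated by that factor is the answer in today's purchasing power.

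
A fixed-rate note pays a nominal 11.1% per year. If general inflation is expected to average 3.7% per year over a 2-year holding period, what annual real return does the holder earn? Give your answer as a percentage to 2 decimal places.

7.14%

With constant rates the annual real return is the same each year: (1+11.1%)/(1+3.7%) − 1 = 0.07136.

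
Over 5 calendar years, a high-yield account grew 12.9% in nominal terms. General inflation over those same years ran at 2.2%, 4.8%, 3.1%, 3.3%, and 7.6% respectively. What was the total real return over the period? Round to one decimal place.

Cumulative inflation factor: 1.022 × 1.048 × 1.031 × 1.033 × 1.076 ≈ 1.22739.
Nominal growth factor: 1.12900. Real growth factor = 1.12900 / 1.22739 ≈ 0.91984.
Total real return ≈ -8.0164%.

-8.0%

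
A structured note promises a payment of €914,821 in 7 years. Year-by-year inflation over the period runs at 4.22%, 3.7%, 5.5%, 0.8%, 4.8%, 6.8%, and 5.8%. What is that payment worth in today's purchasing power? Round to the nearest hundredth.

Price-level factor over 7 years: 1.0422 × 1.037 × 1.055 × 1.008 × 1.048 × 1.068 × 1.058 ≈ 1.3610090718.
Purchasing power today: €914,821 divided by that factor.

€672,163.78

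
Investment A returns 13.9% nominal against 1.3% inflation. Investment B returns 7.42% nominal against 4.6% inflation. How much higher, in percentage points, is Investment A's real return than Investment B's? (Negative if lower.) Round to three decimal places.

Investment A real return: 1.139/1.013 − 1 = 12.4383%.
Investment B real return: 1.0742/1.046 − 1 = 2.6960%.
Difference: 12.4383 − 2.6960 = 9.7423 pp.

9.742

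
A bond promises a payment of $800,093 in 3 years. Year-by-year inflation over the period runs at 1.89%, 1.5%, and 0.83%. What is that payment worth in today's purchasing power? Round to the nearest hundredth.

Price-level factor over 3 years: 1.0189 × 1.015 × 1.0083 ≈ 1.0427672231.
Purchasing power today: $800,093 divided by that factor.

$767,278.62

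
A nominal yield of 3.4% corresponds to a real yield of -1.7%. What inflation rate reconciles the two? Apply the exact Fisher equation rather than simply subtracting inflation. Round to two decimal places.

From (1+r_nom) = (1+r_real)(1+π), we get 1+π = (1 + 3.4%)/(1 − 1.7%) = 1.034/0.983 ≈ 1.05188.
So π ≈ 5.1882%.

5.19%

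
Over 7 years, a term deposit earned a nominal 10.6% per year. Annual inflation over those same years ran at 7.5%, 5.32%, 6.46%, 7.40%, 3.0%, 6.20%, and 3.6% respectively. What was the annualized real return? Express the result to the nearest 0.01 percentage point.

Cumulative inflation factor: 1.075 × 1.0532 × 1.0646 × 1.0740 × 1.030 × 1.0620 × 1.036 ≈ 1.46700.
Nominal growth factor: 2.02435. Real growth factor = 2.02435 / 1.46700 ≈ 1.37992.
Annualized: 1.37992^(1/7) − 1 ≈ 0.04708.

4.71%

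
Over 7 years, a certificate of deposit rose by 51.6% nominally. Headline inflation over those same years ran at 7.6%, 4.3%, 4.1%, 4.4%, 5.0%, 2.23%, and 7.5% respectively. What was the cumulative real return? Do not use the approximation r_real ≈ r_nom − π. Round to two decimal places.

7.71%

Cumulative inflation factor: 1.076 × 1.043 × 1.041 × 1.044 × 1.050 × 1.0223 × 1.075 ≈ 1.40742.
Nominal growth factor: 1.51600. Real growth factor = 1.51600 / 1.40742 ≈ 1.07715.
Total real return ≈ 7.7148%.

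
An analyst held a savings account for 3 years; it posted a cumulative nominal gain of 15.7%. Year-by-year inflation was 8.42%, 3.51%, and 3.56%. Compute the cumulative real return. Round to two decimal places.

Cumulative inflation factor: 1.0842 × 1.0351 × 1.0356 ≈ 1.16221.
Nominal growth factor: 1.15700. Real growth factor = 1.15700 / 1.16221 ≈ 0.99552.
Total real return ≈ -0.4481%.

-0.45%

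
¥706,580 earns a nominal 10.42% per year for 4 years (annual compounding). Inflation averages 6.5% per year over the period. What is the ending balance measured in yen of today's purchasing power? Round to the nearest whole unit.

¥816,496

Nominal value at maturity: ¥706,580 × (1 + 10.42%)^4 ≈ ¥1,050,394.
Price-level factor over 4 years: (1 + 6.5%)^4 ≈ 1.2864663506.
Dividing the nominal maturity value by the price-level factor gives the value in today's money.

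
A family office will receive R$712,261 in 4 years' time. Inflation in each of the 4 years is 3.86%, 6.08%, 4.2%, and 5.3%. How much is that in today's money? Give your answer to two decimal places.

R$589,197.98

Price-level factor over 4 years: 1.0386 × 1.0608 × 1.042 × 1.053 ≈ 1.2088653222.
Purchasing power today: R$712,261 divided by that factor.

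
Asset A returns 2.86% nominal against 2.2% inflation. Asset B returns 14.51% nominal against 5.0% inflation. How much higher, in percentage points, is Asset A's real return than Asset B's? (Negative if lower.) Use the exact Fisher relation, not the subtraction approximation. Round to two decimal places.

-8.41

Asset A real return: 1.0286/1.022 − 1 = 0.646%.
Asset B real return: 1.1451/1.050 − 1 = 9.057%.
Difference: 0.646 − 9.057 = -8.411 pp.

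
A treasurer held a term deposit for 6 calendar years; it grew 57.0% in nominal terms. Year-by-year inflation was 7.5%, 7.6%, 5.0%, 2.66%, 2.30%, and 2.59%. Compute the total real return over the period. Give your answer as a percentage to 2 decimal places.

19.98%

Cumulative inflation factor: 1.075 × 1.076 × 1.050 × 1.0266 × 1.0230 × 1.0259 ≈ 1.30855.
Nominal growth factor: 1.57000. Real growth factor = 1.57000 / 1.30855 ≈ 1.19980.
Total real return ≈ 19.9797%.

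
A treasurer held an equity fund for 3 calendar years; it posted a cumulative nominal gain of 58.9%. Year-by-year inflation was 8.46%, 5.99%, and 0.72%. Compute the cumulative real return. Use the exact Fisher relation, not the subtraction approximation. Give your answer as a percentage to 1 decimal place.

Cumulative inflation factor: 1.0846 × 1.0599 × 1.0072 ≈ 1.15784.
Nominal growth factor: 1.58900. Real growth factor = 1.58900 / 1.15784 ≈ 1.37238.
Total real return ≈ 37.2378%.

37.2%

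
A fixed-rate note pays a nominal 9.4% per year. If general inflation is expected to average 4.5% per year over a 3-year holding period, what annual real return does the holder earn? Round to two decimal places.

With constant rates the annual real return is the same each year: (1+9.4%)/(1+4.5%) − 1 = 0.04689.

4.69%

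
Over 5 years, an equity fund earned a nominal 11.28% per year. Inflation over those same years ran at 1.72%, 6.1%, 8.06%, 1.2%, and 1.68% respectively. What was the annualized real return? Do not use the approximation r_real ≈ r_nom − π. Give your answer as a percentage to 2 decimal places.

7.29%

Cumulative inflation factor: 1.0172 × 1.061 × 1.0806 × 1.012 × 1.0168 ≈ 1.20006.
Nominal growth factor: 1.70642. Real growth factor = 1.70642 / 1.20006 ≈ 1.42195.
Annualized: 1.42195^(1/5) − 1 ≈ 0.07294.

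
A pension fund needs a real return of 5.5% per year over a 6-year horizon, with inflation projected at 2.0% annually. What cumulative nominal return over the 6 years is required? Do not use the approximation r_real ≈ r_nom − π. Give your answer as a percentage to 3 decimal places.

55.280%

Required annual nominal rate: (1+5.5%)(1+2.0%) − 1 = 7.61%.
Cumulative over 6 years: (1 + 0.0761)^6 − 1 ≈ 0.55280.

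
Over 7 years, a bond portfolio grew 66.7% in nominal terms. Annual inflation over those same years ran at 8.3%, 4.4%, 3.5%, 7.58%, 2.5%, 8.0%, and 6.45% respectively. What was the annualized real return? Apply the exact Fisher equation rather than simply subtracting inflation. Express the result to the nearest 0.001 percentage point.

Cumulative inflation factor: 1.083 × 1.044 × 1.035 × 1.0758 × 1.025 × 1.080 × 1.0645 ≈ 1.48352.
Nominal growth factor: 1.66700. Real growth factor = 1.66700 / 1.48352 ≈ 1.12368.
Annualized: 1.12368^(1/7) − 1 ≈ 0.01680.

1.680%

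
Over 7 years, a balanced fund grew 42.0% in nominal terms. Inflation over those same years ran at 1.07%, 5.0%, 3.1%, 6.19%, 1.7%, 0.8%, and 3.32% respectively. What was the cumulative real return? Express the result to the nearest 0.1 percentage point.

15.4%

Cumulative inflation factor: 1.0107 × 1.050 × 1.031 × 1.0619 × 1.017 × 1.008 × 1.0332 ≈ 1.23061.
Nominal growth factor: 1.42000. Real growth factor = 1.42000 / 1.23061 ≈ 1.15390.
Total real return ≈ 15.3901%.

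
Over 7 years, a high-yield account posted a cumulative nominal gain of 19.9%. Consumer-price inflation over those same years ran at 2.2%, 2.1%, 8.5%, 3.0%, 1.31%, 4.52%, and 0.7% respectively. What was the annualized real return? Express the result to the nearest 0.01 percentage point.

Cumulative inflation factor: 1.022 × 1.021 × 1.085 × 1.030 × 1.0131 × 1.0452 × 1.007 ≈ 1.24344.
Nominal growth factor: 1.19900. Real growth factor = 1.19900 / 1.24344 ≈ 0.96426.
Annualized: 0.96426^(1/7) − 1 ≈ -0.00519.

-0.52%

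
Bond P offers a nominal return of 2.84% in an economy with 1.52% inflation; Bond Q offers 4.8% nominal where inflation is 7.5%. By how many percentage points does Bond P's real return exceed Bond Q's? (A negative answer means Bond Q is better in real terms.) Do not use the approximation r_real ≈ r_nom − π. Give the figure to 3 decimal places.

3.812

Bond P real return: 1.0284/1.0152 − 1 = 1.3002%.
Bond Q real return: 1.048/1.075 − 1 = -2.5116%.
Difference: 1.3002 − (-2.5116) = 3.8118 pp.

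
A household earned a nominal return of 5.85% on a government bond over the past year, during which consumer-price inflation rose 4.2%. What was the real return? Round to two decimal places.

Real return via the Fisher equation: (1 + 5.85%)/(1 + 4.2%) − 1 = 1.0585/1.042 − 1 ≈ 0.01583.

1.58%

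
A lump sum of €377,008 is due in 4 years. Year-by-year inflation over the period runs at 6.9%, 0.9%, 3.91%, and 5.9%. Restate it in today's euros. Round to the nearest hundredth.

Price-level factor over 4 years: 1.069 × 1.009 × 1.0391 × 1.059 ≈ 1.1869219909.
Purchasing power today: €377,008 divided by that factor.

€317,635.03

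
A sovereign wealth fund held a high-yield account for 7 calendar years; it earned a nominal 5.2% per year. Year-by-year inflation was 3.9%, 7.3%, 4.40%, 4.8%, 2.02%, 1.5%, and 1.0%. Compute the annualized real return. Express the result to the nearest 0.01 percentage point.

1.60%

Cumulative inflation factor: 1.039 × 1.073 × 1.0440 × 1.048 × 1.0202 × 1.015 × 1.010 ≈ 1.27570.
Nominal growth factor: 1.42597. Real growth factor = 1.42597 / 1.27570 ≈ 1.11779.
Annualized: 1.11779^(1/7) − 1 ≈ 0.01603.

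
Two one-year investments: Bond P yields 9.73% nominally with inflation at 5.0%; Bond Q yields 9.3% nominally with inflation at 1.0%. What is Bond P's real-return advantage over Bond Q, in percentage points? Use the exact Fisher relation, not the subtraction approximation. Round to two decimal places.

-3.71

Bond P real return: 1.0973/1.050 − 1 = 4.505%.
Bond Q real return: 1.093/1.010 − 1 = 8.218%.
Difference: 4.505 − 8.218 = -3.713 pp.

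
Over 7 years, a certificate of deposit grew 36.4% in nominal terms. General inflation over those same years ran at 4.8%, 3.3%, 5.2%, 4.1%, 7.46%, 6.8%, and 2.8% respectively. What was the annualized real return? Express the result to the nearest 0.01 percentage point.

-0.36%

Cumulative inflation factor: 1.048 × 1.033 × 1.052 × 1.041 × 1.0746 × 1.068 × 1.028 ≈ 1.39875.
Nominal growth factor: 1.36400. Real growth factor = 1.36400 / 1.39875 ≈ 0.97516.
Annualized: 0.97516^(1/7) − 1 ≈ -0.00359.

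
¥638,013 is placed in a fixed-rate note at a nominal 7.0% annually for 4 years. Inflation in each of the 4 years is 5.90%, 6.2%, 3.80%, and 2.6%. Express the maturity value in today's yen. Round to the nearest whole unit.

Nominal value at maturity: ¥638,013 × (1 + 7.0%)^4 ≈ ¥836,305.
Price-level factor over 4 years: 1.0590 × 1.062 × 1.0380 × 1.026 ≈ 1.1977472741.
Dividing the nominal maturity value by the price-level factor gives the value in today's money.

¥698,232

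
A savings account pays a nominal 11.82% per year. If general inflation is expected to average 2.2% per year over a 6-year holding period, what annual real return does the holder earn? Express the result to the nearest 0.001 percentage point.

With constant rates the annual real return is the same each year: (1+11.82%)/(1+2.2%) − 1 = 0.09413.

9.413%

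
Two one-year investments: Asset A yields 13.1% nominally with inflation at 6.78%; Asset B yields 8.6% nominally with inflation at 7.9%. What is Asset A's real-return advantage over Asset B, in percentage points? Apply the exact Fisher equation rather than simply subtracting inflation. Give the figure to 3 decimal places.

5.270

Asset A real return: 1.131/1.0678 − 1 = 5.9187%.
Asset B real return: 1.086/1.079 − 1 = 0.6487%.
Difference: 5.9187 − 0.6487 = 5.2700 pp.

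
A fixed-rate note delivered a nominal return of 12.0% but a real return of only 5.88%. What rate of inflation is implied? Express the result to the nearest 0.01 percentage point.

5.78%

From (1+r_nom) = (1+r_real)(1+π), we get 1+π = (1 + 12.0%)/(1 + 5.88%) = 1.120/1.0588 ≈ 1.05780.
So π ≈ 5.7801%.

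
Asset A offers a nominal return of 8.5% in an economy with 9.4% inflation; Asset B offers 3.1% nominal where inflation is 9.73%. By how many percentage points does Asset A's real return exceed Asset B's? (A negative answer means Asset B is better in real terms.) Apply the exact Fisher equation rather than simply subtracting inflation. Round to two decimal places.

5.22

Asset A real return: 1.085/1.094 − 1 = -0.823%.
Asset B real return: 1.031/1.0973 − 1 = -6.042%.
Difference: -0.823 − (-6.042) = 5.219 pp.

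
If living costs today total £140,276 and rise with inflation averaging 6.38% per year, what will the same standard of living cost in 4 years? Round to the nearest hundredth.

£179,648.38

Cumulative price-level factor: (1+6.38%)^4 ≈ 1.2806779848.
The nominal amount required is £140,276 scaled up by that factor.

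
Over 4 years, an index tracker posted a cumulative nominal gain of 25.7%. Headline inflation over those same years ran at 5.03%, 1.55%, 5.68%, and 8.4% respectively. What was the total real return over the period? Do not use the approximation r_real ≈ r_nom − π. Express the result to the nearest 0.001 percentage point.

Cumulative inflation factor: 1.0503 × 1.0155 × 1.0568 × 1.084 ≈ 1.22184.
Nominal growth factor: 1.25700. Real growth factor = 1.25700 / 1.22184 ≈ 1.02877.
Total real return ≈ 2.8774%.

2.877%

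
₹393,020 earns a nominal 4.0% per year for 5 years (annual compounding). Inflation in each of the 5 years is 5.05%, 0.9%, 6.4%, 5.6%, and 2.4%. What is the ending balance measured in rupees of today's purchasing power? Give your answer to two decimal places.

Nominal value at maturity: ₹393,020 × (1 + 4.0%)^5 ≈ ₹478,168.92.
Price-level factor over 5 years: 1.0505 × 1.009 × 1.064 × 1.056 × 1.024 ≈ 1.2195306669.
The maturity value deflated by that factor is the answer in today's purchasing power.

₹392,092.58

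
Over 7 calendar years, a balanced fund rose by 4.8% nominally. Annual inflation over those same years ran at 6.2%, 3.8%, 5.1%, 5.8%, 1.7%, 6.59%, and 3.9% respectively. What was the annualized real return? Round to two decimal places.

Cumulative inflation factor: 1.062 × 1.038 × 1.051 × 1.058 × 1.017 × 1.0659 × 1.039 ≈ 1.38059.
Nominal growth factor: 1.04800. Real growth factor = 1.04800 / 1.38059 ≈ 0.75910.
Annualized: 0.75910^(1/7) − 1 ≈ -0.03861.

-3.86%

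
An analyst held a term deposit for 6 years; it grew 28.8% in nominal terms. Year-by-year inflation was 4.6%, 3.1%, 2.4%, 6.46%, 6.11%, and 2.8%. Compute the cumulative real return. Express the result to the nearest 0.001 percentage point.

0.436%

Cumulative inflation factor: 1.046 × 1.031 × 1.024 × 1.0646 × 1.0611 × 1.028 ≈ 1.28241.
Nominal growth factor: 1.28800. Real growth factor = 1.28800 / 1.28241 ≈ 1.00436.
Total real return ≈ 0.4361%.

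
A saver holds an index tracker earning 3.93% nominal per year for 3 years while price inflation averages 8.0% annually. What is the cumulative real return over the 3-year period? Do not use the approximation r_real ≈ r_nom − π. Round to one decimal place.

The annual real rate is (1+3.93%)/(1+8.0%) − 1 = -3.7685%.
Compounded over 3 years: (1 + -0.037685)^3 − 1 ≈ -0.10885.

-10.9%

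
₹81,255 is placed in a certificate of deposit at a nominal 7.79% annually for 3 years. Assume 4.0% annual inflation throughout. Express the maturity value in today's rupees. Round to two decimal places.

Nominal value at maturity: ₹81,255 × (1 + 7.79%)^3 ≈ ₹101,761.97.
Price-level factor over 3 years: (1 + 4.0%)^3 = 1.124864.
The maturity value deflated by that factor is the answer in today's purchasing power.

₹90,466.02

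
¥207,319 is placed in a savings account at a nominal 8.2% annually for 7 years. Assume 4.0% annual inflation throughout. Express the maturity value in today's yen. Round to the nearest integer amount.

Nominal value at maturity: ¥207,319 × (1 + 8.2%)^7 ≈ ¥359,940.
Price-level factor over 7 years: (1 + 4.0%)^7 ≈ 1.3159317792.
Dividing the nominal maturity value by the price-level factor gives the value in today's money.

¥273,525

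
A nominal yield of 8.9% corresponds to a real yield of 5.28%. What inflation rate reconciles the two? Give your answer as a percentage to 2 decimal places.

From (1+r_nom) = (1+r_real)(1+π), we get 1+π = (1 + 8.9%)/(1 + 5.28%) = 1.089/1.0528 ≈ 1.03438.
So π ≈ 3.4384%.

3.44%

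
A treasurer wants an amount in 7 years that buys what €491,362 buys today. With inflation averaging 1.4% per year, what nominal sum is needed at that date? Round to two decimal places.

Cumulative price-level factor: (1+1.4%)^7 ≈ 1.1022133959.
Multiplying €491,362 by the price-level factor gives the future nominal sum.

€541,585.78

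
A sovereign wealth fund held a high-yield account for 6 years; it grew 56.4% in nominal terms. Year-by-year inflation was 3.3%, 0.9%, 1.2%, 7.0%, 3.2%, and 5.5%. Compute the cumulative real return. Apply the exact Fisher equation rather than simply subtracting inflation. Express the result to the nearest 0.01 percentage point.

Cumulative inflation factor: 1.033 × 1.009 × 1.012 × 1.070 × 1.032 × 1.055 ≈ 1.22882.
Nominal growth factor: 1.56400. Real growth factor = 1.56400 / 1.22882 ≈ 1.27277.
Total real return ≈ 27.2767%.

27.28%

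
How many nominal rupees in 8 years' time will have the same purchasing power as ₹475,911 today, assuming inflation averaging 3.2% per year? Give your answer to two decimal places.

₹612,298.68

Cumulative price-level factor: (1+3.2%)^8 ≈ 1.2865823177.
The nominal amount required is ₹475,911 scaled up by that factor.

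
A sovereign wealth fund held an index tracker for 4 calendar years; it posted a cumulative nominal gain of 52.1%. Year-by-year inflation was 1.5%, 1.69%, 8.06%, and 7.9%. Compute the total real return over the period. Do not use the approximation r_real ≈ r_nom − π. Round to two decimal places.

Cumulative inflation factor: 1.015 × 1.0169 × 1.0806 × 1.079 ≈ 1.20346.
Nominal growth factor: 1.52100. Real growth factor = 1.52100 / 1.20346 ≈ 1.26386.
Total real return ≈ 26.3859%.

26.39%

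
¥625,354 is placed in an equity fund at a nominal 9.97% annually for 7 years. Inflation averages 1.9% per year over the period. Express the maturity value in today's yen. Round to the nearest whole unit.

¥1,066,169

Nominal value at maturity: ¥625,354 × (1 + 9.97%)^7 ≈ ¥1,216,313.
Price-level factor over 7 years: (1 + 1.9%)^7 ≈ 1.1408256786.
The maturity value deflated by that factor is the answer in today's purchasing power.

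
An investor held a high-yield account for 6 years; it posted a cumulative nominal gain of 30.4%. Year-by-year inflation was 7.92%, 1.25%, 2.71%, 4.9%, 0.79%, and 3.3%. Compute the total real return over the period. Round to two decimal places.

6.38%

Cumulative inflation factor: 1.0792 × 1.0125 × 1.0271 × 1.049 × 1.0079 × 1.033 ≈ 1.22575.
Nominal growth factor: 1.30400. Real growth factor = 1.30400 / 1.22575 ≈ 1.06384.
Total real return ≈ 6.3836%.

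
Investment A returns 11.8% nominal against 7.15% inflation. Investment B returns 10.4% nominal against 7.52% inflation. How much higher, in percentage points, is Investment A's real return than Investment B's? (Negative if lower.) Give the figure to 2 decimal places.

Investment A real return: 1.118/1.0715 − 1 = 4.340%.
Investment B real return: 1.104/1.0752 − 1 = 2.679%.
Difference: 4.340 − 2.679 = 1.661 pp.

1.66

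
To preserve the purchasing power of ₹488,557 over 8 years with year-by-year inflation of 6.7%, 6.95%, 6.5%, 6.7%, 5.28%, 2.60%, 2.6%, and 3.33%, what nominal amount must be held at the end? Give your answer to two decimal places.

Cumulative price-level factor: 1.067 × 1.0695 × 1.065 × 1.067 × 1.0528 × 1.0260 × 1.026 × 1.0333 ≈ 1.4849993472.
The nominal amount required is ₹488,557 scaled up by that factor.

₹725,506.83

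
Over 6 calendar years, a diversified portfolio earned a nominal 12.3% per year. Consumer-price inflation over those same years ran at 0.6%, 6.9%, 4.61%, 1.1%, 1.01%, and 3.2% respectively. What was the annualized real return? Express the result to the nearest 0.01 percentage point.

9.16%

Cumulative inflation factor: 1.006 × 1.069 × 1.0461 × 1.011 × 1.0101 × 1.032 ≈ 1.18562.
Nominal growth factor: 2.00576. Real growth factor = 2.00576 / 1.18562 ≈ 1.69174.
Annualized: 1.69174^(1/6) − 1 ≈ 0.09158.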